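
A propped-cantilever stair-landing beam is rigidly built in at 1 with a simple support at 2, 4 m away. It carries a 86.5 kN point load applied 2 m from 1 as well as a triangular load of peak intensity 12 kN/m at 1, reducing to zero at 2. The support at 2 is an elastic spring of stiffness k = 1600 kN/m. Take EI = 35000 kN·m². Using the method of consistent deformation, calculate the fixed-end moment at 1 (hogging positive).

Choose R_2 as the redundant. The primary structure is the cantilever fixed at 1.
Primary-structure tip deflection at 2 by superposition:
  point load 86.5 at a = 2: Pa²(3L − a)/(6EI) = 576.7/EI
  triangular load, peak 12 at the fixed end: w₀L⁴/(30EI) = 102.4/EI
  δ_0 = 679.1/EI
Tip deflection under a unit load at 2: L³/(3EI) = 21.33/EI.
With EI = 35000 kN·m²: δ_0 = 0.019402 m and δ_{22} = 0.00061 m/kN.
Compatibility — the spring shortens by R_2/k under the reaction it provides: δ_0 − R_2·δ_{22} = R_2/k. With 1/k = 0.000625 m/kN, R_2 = δ_0 / (δ_{22} + 1/k) = 0.019402 / (0.00061 + 0.000625) = 15.72 kN.
Moment equilibrium about 1: M_1 = Σ(load moments about 1) − R_2·L = 205 − 15.72×4 = 142.1 kN·m.

M_1 = 142.1 kN·m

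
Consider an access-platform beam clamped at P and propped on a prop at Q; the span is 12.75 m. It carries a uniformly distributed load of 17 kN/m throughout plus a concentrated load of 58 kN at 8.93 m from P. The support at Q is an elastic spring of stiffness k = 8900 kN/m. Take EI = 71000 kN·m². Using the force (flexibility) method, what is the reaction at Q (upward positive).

Take the reaction at Q as the redundant and release it; the primary structure is a cantilever fixed at P.
Deflection at Q on the released cantilever, summing each load's contribution:
  UDL 17: wL⁴/(8EI) = 56156/EI
  point load 58 at a = 8.93: Pa²(3L − a)/(6EI) = 22602/EI
  δ_0 = 78758/EI
Flexibility coefficient — unit upward force at Q: δ_{QQ} = L³/(3EI) = 690.9/EI.
With EI = 71000 kN·m²: δ_0 = 1.1093 m and δ_{QQ} = 0.009731 m/kN.
Compatibility — the spring shortens by R_Q/k under the reaction it provides: δ_0 − R_Q·δ_{QQ} = R_Q/k. With 1/k = 0.000112 m/kN, R_Q = δ_0 / (δ_{QQ} + 1/k) = 1.1093 / (0.009731 + 0.000112) = 112.7 kN.

R_Q = 112.7 kN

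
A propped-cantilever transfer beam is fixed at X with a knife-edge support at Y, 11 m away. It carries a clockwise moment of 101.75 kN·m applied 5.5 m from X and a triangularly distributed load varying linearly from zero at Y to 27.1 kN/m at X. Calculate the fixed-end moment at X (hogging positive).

Take the reaction at Y as the redundant and release it; the primary structure is a cantilever fixed at X.
Downward deflection at the released point Y due to the loads:
  clockwise couple 101.75 at a = 5.5: M₀a(2L − a)/(2EI) = 4617/EI
  triangular load, peak 27.1 at the fixed end: w₀L⁴/(30EI) = 13226/EI
  δ_0 = 17843/EI
Tip deflection under a unit load at Y: L³/(3EI) = 443.7/EI.
Compatibility at Y: δ_0 − R_Y·δ_{YY} = 0, so R_Y = 17843/443.7 = 40.22 kN.
Moment equilibrium about X: M_X = Σ(load moments about X) − R_Y·L = 648.3 − 40.22×11 = 205.9 kN·m.

M_X = 205.9 kN·m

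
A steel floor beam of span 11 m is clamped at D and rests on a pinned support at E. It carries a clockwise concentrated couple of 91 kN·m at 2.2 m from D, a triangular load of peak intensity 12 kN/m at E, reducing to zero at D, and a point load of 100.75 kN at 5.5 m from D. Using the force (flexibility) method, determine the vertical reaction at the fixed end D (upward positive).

Choose R_E as the redundant. The primary structure is the cantilever fixed at D.
Primary-structure tip deflection at E by superposition:
  clockwise couple 91 at a = 2.2: M₀a(2L − a)/(2EI) = 1982/EI
  triangular load, peak 12 at the free end: 11w₀L⁴/(120EI) = 16105/EI
  point load 100.75 at a = 5.5: Pa²(3L − a)/(6EI) = 13969/EI
  δ_0 = 32056/EI
Flexibility coefficient — unit upward force at E: δ_{EE} = L³/(3EI) = 443.7/EI.
The prop prevents deflection at E: R_E = δ_0/δ_{EE} = 32056/443.7 = 72.25 kN.
Vertical equilibrium: R_D = ΣP − R_E = 166.8 − 72.25 = 94.5 kN.

R_D = 94.5 kN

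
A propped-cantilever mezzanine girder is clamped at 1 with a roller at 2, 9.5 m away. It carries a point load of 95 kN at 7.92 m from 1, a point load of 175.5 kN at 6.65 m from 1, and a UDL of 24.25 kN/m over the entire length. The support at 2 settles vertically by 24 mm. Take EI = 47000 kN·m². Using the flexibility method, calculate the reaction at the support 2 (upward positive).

Take the reaction at 2 as the redundant and release it; the primary structure is a cantilever fixed at 1.
Deflection at 2 on the released cantilever, summing each load's contribution:
  point load 95 at a = 7.92: Pa²(3L − a)/(6EI) = 20439/EI
  point load 175.5 at a = 6.65: Pa²(3L − a)/(6EI) = 28263/EI
  UDL 24.25: wL⁴/(8EI) = 24690/EI
  δ_0 = 73392/EI
Tip deflection under a unit load at 2: L³/(3EI) = 285.8/EI.
With EI = 47000 kN·m²: δ_0 = 1.5615 m and δ_{22} = 0.006081 m/kN.
Compatibility — the beam at 2 must follow the support down by 0.024 m: δ_0 − R_2·δ_{22} = 0.024, so R_2 = (1.5615 − 0.024)/0.006081 = 252.9 kN.

R_2 = 252.9 kN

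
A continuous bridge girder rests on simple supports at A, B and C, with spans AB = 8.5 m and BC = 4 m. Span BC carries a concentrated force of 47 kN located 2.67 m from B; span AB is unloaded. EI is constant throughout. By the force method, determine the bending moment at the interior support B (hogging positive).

M_B = 8.896 kN·m

Release continuity at B by inserting a hinge; the redundant is the internal moment M_B. The primary structure is two simply-supported spans AB and BC.
Discontinuity in slope at B on the released structure — sum the simple-span end rotations:
  span BC: point load 47 at a = 2.67: Pab(L + b)/(6LEI) = 37.07/EI
  relative rotation θ_0 = (0 + 37.07)/EI = 37.07/EI
A unit hogging moment at B produces rotation L₁/(3EI) + L₂/(3EI) = 4.167/EI.
Slope continuity at B: θ_0 = M_B·4.167/EI, so M_B = 37.07/4.167 = 8.896 kN·m (hogging).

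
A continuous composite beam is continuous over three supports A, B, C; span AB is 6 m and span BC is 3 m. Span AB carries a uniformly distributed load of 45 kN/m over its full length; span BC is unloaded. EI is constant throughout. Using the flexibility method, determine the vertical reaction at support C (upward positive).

R_C = -45 kN

Insert a hinge at B; M_B is the redundant, and each span becomes simply supported.
Rotations at B on the released spans (each span's end-slope, ×1/EI):
  span AB: UDL 45: wL³/(24EI) = 405/EI
  relative rotation θ_0 = (405 + 0)/EI = 405/EI
A unit hogging moment at B produces rotation L₁/(3EI) + L₂/(3EI) = 3/EI.
Compatibility: M_B·(L₁+L₂)/(3EI) = θ_0, giving M_B = 135 kN·m (hogging).
Span BC, ΣM about C: R_B^{BC}·3 = 0 + 135, so R_B^{BC} = 45 kN and R_C = 0 − 45 = -45 kN.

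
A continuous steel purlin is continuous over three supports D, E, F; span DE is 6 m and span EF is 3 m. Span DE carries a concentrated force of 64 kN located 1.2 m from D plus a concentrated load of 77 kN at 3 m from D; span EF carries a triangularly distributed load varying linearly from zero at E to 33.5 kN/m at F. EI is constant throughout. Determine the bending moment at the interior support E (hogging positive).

Release continuity at E by inserting a hinge; the redundant is the internal moment M_E. The primary structure is two simply-supported spans DE and EF.
End slopes at the hinge E, treating each span as simply supported:
  span DE: point load 64 at a = 1.2: Pab(L + a)/(6LEI) = 73.73/EI
  span DE: point load 77 at a = 3: Pab(L + a)/(6LEI) = 173.2/EI
  span EF: triangular load, peak 33.5: 7w₀L³/(360EI) = 17.59/EI
  relative rotation θ_0 = (247 + 17.59)/EI = 264.6/EI
A unit hogging moment at E produces rotation L₁/(3EI) + L₂/(3EI) = 3/EI.
Compatibility: M_E·(L₁+L₂)/(3EI) = θ_0, giving M_E = 88.19 kN·m (hogging).

M_E = 88.19 kN·m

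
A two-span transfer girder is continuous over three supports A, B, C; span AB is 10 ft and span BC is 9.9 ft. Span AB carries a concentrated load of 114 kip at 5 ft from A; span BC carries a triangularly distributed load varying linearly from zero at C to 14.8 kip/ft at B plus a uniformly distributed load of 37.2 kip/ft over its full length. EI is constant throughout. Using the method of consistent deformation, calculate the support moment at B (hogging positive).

Take M_B as the redundant. Released structure: two simple spans AB and BC with a hinge at B.
End slopes at the hinge B, treating each span as simply supported:
  span AB: point load 114 at a = 5: Pab(L + a)/(6LEI) = 712.5/EI
  span BC: triangular load, peak 14.8: w₀L³/(45EI) = 319.1/EI
  span BC: UDL 37.2: wL³/(24EI) = 1504/EI
  relative rotation θ_0 = (712.5 + 1823)/EI = 2536/EI
A unit hogging moment at B produces rotation L₁/(3EI) + L₂/(3EI) = 6.633/EI.
Slope continuity at B: θ_0 = M_B·6.633/EI, so M_B = 2536/6.633 = 382.2 kip·ft (hogging).

M_B = 382.2 kip·ft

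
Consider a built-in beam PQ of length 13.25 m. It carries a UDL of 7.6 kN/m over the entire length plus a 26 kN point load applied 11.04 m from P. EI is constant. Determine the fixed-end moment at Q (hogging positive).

M_Q = 151.1 kN·m

Take the two fixed-end moments M_P, M_Q as redundants; the released structure is the simple span PQ.
On the primary (simply-supported) span, the end slopes from the loading are:
  at P: UDL 7.6: wL³/(24EI) = 736.6/EI
  at Q: UDL 7.6: wL³/(24EI) = 736.6/EI
  at P: point load 26 at a = 11.04: Pab(L + b)/(6LEI) = 123.4/EI
  at Q: point load 26 at a = 11.04: Pab(L + a)/(6LEI) = 193.8/EI
  θ_P0 = 860/EI,  θ_Q0 = 930.4/EI
Flexibility coefficients: a unit moment at one end gives L/(3EI) there and L/(6EI) at the far end, so f₁₁ = f₂₂ = 4.417/EI and f₁₂ = f₂₁ = 2.208/EI.
Compatibility — zero rotation at each built-in end:
  4.417 M_P + 2.208 M_Q = 860
  2.208 M_P + 4.417 M_Q = 930.4
Solving the pair gives M_P = 119.2 kN·m and M_Q = 151.1 kN·m (hogging).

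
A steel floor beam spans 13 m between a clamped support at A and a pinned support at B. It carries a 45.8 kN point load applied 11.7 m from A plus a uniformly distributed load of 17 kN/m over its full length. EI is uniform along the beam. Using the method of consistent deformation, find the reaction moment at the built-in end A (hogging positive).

M_A = 388.6 kN·m

Remove the prop at B; the released (primary) structure is a cantilever built in at A.
Primary-structure tip deflection at B by superposition:
  point load 45.8 at a = 11.7: Pa²(3L − a)/(6EI) = 28527/EI
  UDL 17: wL⁴/(8EI) = 60692/EI
  δ_0 = 89219/EI
Tip deflection under a unit load at B: L³/(3EI) = 732.3/EI.
The prop prevents deflection at B: R_B = δ_0/δ_{BB} = 89219/732.3 = 121.8 kN.
Moment equilibrium about A: M_A = Σ(load moments about A) − R_B·L = 1972 − 121.8×13 = 388.6 kN·m.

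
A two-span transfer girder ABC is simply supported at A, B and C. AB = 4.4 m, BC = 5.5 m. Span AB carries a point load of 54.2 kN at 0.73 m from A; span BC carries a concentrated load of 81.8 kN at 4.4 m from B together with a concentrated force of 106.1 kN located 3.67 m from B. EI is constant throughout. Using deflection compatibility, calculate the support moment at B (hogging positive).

Take M_B as the redundant. Released structure: two simple spans AB and BC with a hinge at B.
Rotations at B on the released spans (each span's end-slope, ×1/EI):
  span AB: point load 54.2 at a = 0.73: Pab(L + a)/(6LEI) = 28.22/EI
  span BC: point load 81.8 at a = 4.4: Pab(L + b)/(6LEI) = 79.18/EI
  span BC: point load 106.1 at a = 3.67: Pab(L + b)/(6LEI) = 158.3/EI
  relative rotation θ_0 = (28.22 + 237.5)/EI = 265.7/EI
A unit hogging moment at B produces rotation L₁/(3EI) + L₂/(3EI) = 3.3/EI.
Compatibility: M_B·(L₁+L₂)/(3EI) = θ_0, giving M_B = 80.51 kN·m (hogging).

M_B = 80.51 kN·m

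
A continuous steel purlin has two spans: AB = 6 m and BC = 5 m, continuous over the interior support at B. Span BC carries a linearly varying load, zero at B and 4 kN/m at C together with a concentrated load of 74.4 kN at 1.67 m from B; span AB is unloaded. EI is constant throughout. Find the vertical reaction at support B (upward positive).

Insert a hinge at B; M_B is the redundant, and each span becomes simply supported.
Rotations at B on the released spans (each span's end-slope, ×1/EI):
  span BC: triangular load, peak 4: 7w₀L³/(360EI) = 9.722/EI
  span BC: point load 74.4 at a = 1.67: Pab(L + b)/(6LEI) = 114.9/EI
  relative rotation θ_0 = (0 + 124.6)/EI = 124.6/EI
A unit hogging moment at B produces rotation L₁/(3EI) + L₂/(3EI) = 3.667/EI.
Slope continuity at B: θ_0 = M_B·3.667/EI, so M_B = 124.6/3.667 = 33.98 kN·m (hogging).
Span AB, ΣM about A with M_B applied at B: R_B^{AB}·6 = 0 + 33.98, so R_B^{AB} = 5.664 kN and R_A = 0 − 5.664 = -5.664 kN.
Span BC, ΣM about C: R_B^{BC}·5 = 264.4 + 33.98, so R_B^{BC} = 59.68 kN and R_C = 84.4 − 59.68 = 24.72 kN.
R_B = 5.664 + 59.68 = 65.34 kN.

R_B = 65.34 kN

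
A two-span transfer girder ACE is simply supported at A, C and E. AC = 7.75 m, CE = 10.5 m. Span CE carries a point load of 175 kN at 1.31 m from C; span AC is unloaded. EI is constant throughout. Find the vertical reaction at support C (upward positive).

R_C = 177.4 kN

Release continuity at C by inserting a hinge; the redundant is the internal moment M_C. The primary structure is two simply-supported spans AC and CE.
End slopes at the hinge C, treating each span as simply supported:
  span CE: point load 175 at a = 1.31: Pab(L + b)/(6LEI) = 658.5/EI
  relative rotation θ_0 = (0 + 658.5)/EI = 658.5/EI
A unit hogging moment at C produces rotation L₁/(3EI) + L₂/(3EI) = 6.083/EI.
Compatibility: M_C·(L₁+L₂)/(3EI) = θ_0, giving M_C = 108.2 kN·m (hogging).
Span AC, ΣM about A with M_C applied at C: R_C^{AC}·7.75 = 0 + 108.2, so R_C^{AC} = 13.97 kN and R_A = 0 − 13.97 = -13.97 kN.
Span CE, ΣM about E: R_C^{CE}·10.5 = 1608 + 108.2, so R_C^{CE} = 163.5 kN and R_E = 175 − 163.5 = 11.52 kN.
R_C = 13.97 + 163.5 = 177.4 kN.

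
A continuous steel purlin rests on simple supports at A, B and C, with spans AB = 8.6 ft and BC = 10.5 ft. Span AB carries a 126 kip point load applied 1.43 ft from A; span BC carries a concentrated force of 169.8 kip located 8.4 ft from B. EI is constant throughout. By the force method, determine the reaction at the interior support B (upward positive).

R_B = 83.16 kip

Insert a hinge at B; M_B is the redundant, and each span becomes simply supported.
Discontinuity in slope at B on the released structure — sum the simple-span end rotations:
  span AB: point load 126 at a = 1.43: Pab(L + a)/(6LEI) = 251.1/EI
  span BC: point load 169.8 at a = 8.4: Pab(L + b)/(6LEI) = 599.1/EI
  relative rotation θ_0 = (251.1 + 599.1)/EI = 850.2/EI
A unit hogging moment at B produces rotation L₁/(3EI) + L₂/(3EI) = 6.367/EI.
Compatibility: M_B·(L₁+L₂)/(3EI) = θ_0, giving M_B = 133.5 kip·ft (hogging).
Span AB, ΣM about A with M_B applied at B: R_B^{AB}·8.6 = 180.2 + 133.5, so R_B^{AB} = 36.48 kip and R_A = 126 − 36.48 = 89.52 kip.
Span BC, ΣM about C: R_B^{BC}·10.5 = 356.6 + 133.5, so R_B^{BC} = 46.68 kip and R_C = 169.8 − 46.68 = 123.1 kip.
R_B = 36.48 + 46.68 = 83.16 kip.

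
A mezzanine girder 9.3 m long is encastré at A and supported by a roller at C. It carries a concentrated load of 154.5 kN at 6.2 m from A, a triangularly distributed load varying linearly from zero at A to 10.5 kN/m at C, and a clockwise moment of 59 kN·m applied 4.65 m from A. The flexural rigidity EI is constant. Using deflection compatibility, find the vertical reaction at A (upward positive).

R_A = 89.22 kN

Release the roller at C. Primary structure: cantilever fixed at A.
Primary-structure tip deflection at C by superposition:
  point load 154.5 at a = 6.2: Pa²(3L − a)/(6EI) = 21479/EI
  triangular load, peak 10.5 at the free end: 11w₀L⁴/(120EI) = 7200/EI
  clockwise couple 59 at a = 4.65: M₀a(2L − a)/(2EI) = 1914/EI
  δ_0 = 30593/EI
Tip deflection under a unit load at C: L³/(3EI) = 268.1/EI.
Compatibility at C: δ_0 − R_C·δ_{CC} = 0, so R_C = 30593/268.1 = 114.1 kN.
Vertical equilibrium: R_A = ΣP − R_C = 203.3 − 114.1 = 89.22 kN.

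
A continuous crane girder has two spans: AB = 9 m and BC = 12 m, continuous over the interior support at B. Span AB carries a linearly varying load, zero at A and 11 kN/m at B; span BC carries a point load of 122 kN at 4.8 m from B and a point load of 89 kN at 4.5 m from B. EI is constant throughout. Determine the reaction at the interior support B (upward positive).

R_B = 220.6 kN

Release continuity at B by inserting a hinge; the redundant is the internal moment M_B. The primary structure is two simply-supported spans AB and BC.
End slopes at the hinge B, treating each span as simply supported:
  span AB: triangular load, peak 11: w₀L³/(45EI) = 178.2/EI
  span BC: point load 122 at a = 4.8: Pab(L + b)/(6LEI) = 1124/EI
  span BC: point load 89 at a = 4.5: Pab(L + b)/(6LEI) = 813.5/EI
  relative rotation θ_0 = (178.2 + 1938)/EI = 2116/EI
A unit hogging moment at B produces rotation L₁/(3EI) + L₂/(3EI) = 7/EI.
Compatibility: M_B·(L₁+L₂)/(3EI) = θ_0, giving M_B = 302.3 kN·m (hogging).
Span AB, ΣM about A with M_B applied at B: R_B^{AB}·9 = 297 + 302.3, so R_B^{AB} = 66.59 kN and R_A = 49.5 − 66.59 = -17.09 kN.
Span BC, ΣM about C: R_B^{BC}·12 = 1546 + 302.3, so R_B^{BC} = 154 kN and R_C = 211 − 154 = 56.98 kN.
R_B = 66.59 + 154 = 220.6 kN.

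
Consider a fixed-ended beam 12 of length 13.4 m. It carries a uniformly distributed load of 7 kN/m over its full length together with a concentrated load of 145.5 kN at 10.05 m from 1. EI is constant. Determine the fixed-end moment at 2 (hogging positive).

Take the two fixed-end moments M_1, M_2 as redundants; the released structure is the simple span 12.
Simple-span end rotations at 1 and 2 under the given loads:
  at 1: UDL 7: wL³/(24EI) = 701.8/EI
  at 2: UDL 7: wL³/(24EI) = 701.8/EI
  at 1: point load 145.5 at a = 10.05: Pab(L + b)/(6LEI) = 1021/EI
  at 2: point load 145.5 at a = 10.05: Pab(L + a)/(6LEI) = 1429/EI
  θ_10 = 1722/EI,  θ_20 = 2131/EI
Flexibility coefficients: a unit moment at one end gives L/(3EI) there and L/(6EI) at the far end, so f₁₁ = f₂₂ = 4.467/EI and f₁₂ = f₂₁ = 2.233/EI.
Compatibility — zero rotation at each built-in end:
  4.467 M_1 + 2.233 M_2 = 1722
  2.233 M_1 + 4.467 M_2 = 2131
Solving the pair gives M_1 = 196.1 kN·m and M_2 = 378.9 kN·m (hogging).

M_2 = 378.9 kN·m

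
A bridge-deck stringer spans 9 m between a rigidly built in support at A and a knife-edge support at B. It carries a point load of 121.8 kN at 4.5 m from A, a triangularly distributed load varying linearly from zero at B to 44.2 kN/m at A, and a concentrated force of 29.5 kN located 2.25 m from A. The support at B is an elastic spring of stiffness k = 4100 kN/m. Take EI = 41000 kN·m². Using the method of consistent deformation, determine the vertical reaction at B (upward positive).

Remove the prop at B; the released (primary) structure is a cantilever built in at A.
Downward deflection at the released point B due to the loads:
  point load 121.8 at a = 4.5: Pa²(3L − a)/(6EI) = 9249/EI
  triangular load, peak 44.2 at the fixed end: w₀L⁴/(30EI) = 9667/EI
  point load 29.5 at a = 2.25: Pa²(3L − a)/(6EI) = 616/EI
  δ_0 = 19532/EI
Flexibility coefficient — unit upward force at B: δ_{BB} = L³/(3EI) = 243/EI.
With EI = 41000 kN·m²: δ_0 = 0.47638 m and δ_{BB} = 0.005927 m/kN.
Compatibility — the spring shortens by R_B/k under the reaction it provides: δ_0 − R_B·δ_{BB} = R_B/k. With 1/k = 0.000244 m/kN, R_B = δ_0 / (δ_{BB} + 1/k) = 0.47638 / (0.005927 + 0.000244) = 77.2 kN.

R_B = 77.2 kN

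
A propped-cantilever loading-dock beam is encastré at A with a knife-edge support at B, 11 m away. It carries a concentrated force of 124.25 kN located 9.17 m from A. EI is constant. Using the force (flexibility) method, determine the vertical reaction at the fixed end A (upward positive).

R_A = 30.72 kN

Remove the prop at B; the released (primary) structure is a cantilever built in at A.
Deflection at B on the released cantilever, summing each load's contribution:
  point load 124.25 at a = 9.17: Pa²(3L − a)/(6EI) = 41496/EI
Flexibility coefficient — unit upward force at B: δ_{BB} = L³/(3EI) = 443.7/EI.
The prop prevents deflection at B: R_B = δ_0/δ_{BB} = 41496/443.7 = 93.53 kN.
Vertical equilibrium: R_A = ΣP − R_B = 124.2 − 93.53 = 30.72 kN.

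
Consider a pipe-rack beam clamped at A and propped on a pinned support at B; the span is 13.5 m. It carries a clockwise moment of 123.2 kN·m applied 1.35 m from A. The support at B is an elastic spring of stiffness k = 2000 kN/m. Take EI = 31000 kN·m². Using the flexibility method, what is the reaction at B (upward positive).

R_B = 2.553 kN

Release the roller at B. Primary structure: cantilever fixed at A.
Deflection at B on the released cantilever, summing each load's contribution:
  clockwise couple 123.2 at a = 1.35: M₀a(2L − a)/(2EI) = 2133/EI
Flexibility coefficient — unit upward force at B: δ_{BB} = L³/(3EI) = 820.1/EI.
With EI = 31000 kN·m²: δ_0 = 0.068808 m and δ_{BB} = 0.026456 m/kN.
Compatibility — the spring shortens by R_B/k under the reaction it provides: δ_0 − R_B·δ_{BB} = R_B/k. With 1/k = 0.0005 m/kN, R_B = δ_0 / (δ_{BB} + 1/k) = 0.068808 / (0.026456 + 0.0005) = 2.553 kN.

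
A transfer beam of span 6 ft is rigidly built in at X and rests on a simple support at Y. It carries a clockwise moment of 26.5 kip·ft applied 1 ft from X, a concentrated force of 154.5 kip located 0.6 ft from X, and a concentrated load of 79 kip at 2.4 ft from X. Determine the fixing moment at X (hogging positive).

Take the reaction at Y as the redundant and release it; the primary structure is a cantilever fixed at X.
Downward deflection at the released point Y due to the loads:
  clockwise couple 26.5 at a = 1: M₀a(2L − a)/(2EI) = 145.8/EI
  point load 154.5 at a = 0.6: Pa²(3L − a)/(6EI) = 161.3/EI
  point load 79 at a = 2.4: Pa²(3L − a)/(6EI) = 1183/EI
  δ_0 = 1490/EI
Tip deflection under a unit load at Y: L³/(3EI) = 72/EI.
Compatibility at Y: δ_0 − R_Y·δ_{YY} = 0, so R_Y = 1490/72 = 20.7 kip.
Moment equilibrium about X: M_X = Σ(load moments about X) − R_Y·L = 308.8 − 20.7×6 = 184.6 kip·ft.

M_X = 184.6 kip·ft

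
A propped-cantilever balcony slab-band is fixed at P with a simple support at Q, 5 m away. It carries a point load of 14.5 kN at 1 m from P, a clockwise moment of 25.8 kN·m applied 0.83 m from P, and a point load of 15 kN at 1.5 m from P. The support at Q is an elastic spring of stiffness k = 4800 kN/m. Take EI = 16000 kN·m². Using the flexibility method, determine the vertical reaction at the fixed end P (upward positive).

R_P = 24.88 kN

Take the reaction at Q as the redundant and release it; the primary structure is a cantilever fixed at P.
Downward deflection at the released point Q due to the loads:
  point load 14.5 at a = 1: Pa²(3L − a)/(6EI) = 33.83/EI
  clockwise couple 25.8 at a = 0.83: M₀a(2L − a)/(2EI) = 98.18/EI
  point load 15 at a = 1.5: Pa²(3L − a)/(6EI) = 75.94/EI
  δ_0 = 208/EI
Flexibility coefficient — unit upward force at Q: δ_{QQ} = L³/(3EI) = 41.67/EI.
With EI = 16000 kN·m²: δ_0 = 0.012997 m and δ_{QQ} = 0.002604 m/kN.
Compatibility — the spring shortens by R_Q/k under the reaction it provides: δ_0 − R_Q·δ_{QQ} = R_Q/k. With 1/k = 0.000208 m/kN, R_Q = δ_0 / (δ_{QQ} + 1/k) = 0.012997 / (0.002604 + 0.000208) = 4.621 kN.
Vertical equilibrium: R_P = ΣP − R_Q = 29.5 − 4.621 = 24.88 kN.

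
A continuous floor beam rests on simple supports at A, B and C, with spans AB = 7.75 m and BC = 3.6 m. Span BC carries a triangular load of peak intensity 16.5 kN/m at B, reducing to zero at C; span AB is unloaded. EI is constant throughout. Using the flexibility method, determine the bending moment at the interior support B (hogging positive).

Insert a hinge at B; M_B is the redundant, and each span becomes simply supported.
Rotations at B on the released spans (each span's end-slope, ×1/EI):
  span BC: triangular load, peak 16.5: w₀L³/(45EI) = 17.11/EI
  relative rotation θ_0 = (0 + 17.11)/EI = 17.11/EI
A unit hogging moment at B produces rotation L₁/(3EI) + L₂/(3EI) = 3.783/EI.
Compatibility: M_B·(L₁+L₂)/(3EI) = θ_0, giving M_B = 4.522 kN·m (hogging).

M_B = 4.522 kN·m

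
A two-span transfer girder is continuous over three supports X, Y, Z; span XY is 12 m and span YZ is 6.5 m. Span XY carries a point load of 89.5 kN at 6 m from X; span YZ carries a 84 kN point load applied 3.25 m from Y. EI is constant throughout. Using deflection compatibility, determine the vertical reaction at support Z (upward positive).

Insert a hinge at Y; M_Y is the redundant, and each span becomes simply supported.
Discontinuity in slope at Y on the released structure — sum the simple-span end rotations:
  span XY: point load 89.5 at a = 6: Pab(L + a)/(6LEI) = 805.5/EI
  span YZ: point load 84 at a = 3.25: Pab(L + b)/(6LEI) = 221.8/EI
  relative rotation θ_0 = (805.5 + 221.8)/EI = 1027/EI
A unit hogging moment at Y produces rotation L₁/(3EI) + L₂/(3EI) = 6.167/EI.
Slope continuity at Y: θ_0 = M_Y·6.167/EI, so M_Y = 1027/6.167 = 166.6 kN·m (hogging).
Span YZ, ΣM about Z: R_Y^{YZ}·6.5 = 273 + 166.6, so R_Y^{YZ} = 67.63 kN and R_Z = 84 − 67.63 = 16.37 kN.

R_Z = 16.37 kN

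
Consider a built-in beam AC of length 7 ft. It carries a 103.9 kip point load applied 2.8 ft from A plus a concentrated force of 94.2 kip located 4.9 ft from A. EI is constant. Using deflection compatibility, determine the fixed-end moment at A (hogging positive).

Take the two fixed-end moments M_A, M_C as redundants; the released structure is the simple span AC.
End rotations of the released simple span under the applied load (×1/EI):
  at A: point load 103.9 at a = 2.8: Pab(L + b)/(6LEI) = 325.8/EI
  at C: point load 103.9 at a = 2.8: Pab(L + a)/(6LEI) = 285.1/EI
  at A: point load 94.2 at a = 4.9: Pab(L + b)/(6LEI) = 210/EI
  at C: point load 94.2 at a = 4.9: Pab(L + a)/(6LEI) = 274.6/EI
  θ_A0 = 535.8/EI,  θ_C0 = 559.7/EI
Flexibility coefficients: a unit moment at one end gives L/(3EI) there and L/(6EI) at the far end, so f₁₁ = f₂₂ = 2.333/EI and f₁₂ = f₂₁ = 1.167/EI.
Compatibility — zero rotation at each built-in end:
  2.333 M_A + 1.167 M_C = 535.8
  1.167 M_A + 2.333 M_C = 559.7
Solving the pair gives M_A = 146.3 kip·ft and M_C = 166.8 kip·ft (hogging).

M_A = 146.3 kip·ft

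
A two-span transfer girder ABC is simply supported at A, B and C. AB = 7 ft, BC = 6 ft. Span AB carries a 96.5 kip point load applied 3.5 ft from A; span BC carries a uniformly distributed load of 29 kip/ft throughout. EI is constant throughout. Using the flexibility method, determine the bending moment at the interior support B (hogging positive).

Release continuity at B by inserting a hinge; the redundant is the internal moment M_B. The primary structure is two simply-supported spans AB and BC.
End slopes at the hinge B, treating each span as simply supported:
  span AB: point load 96.5 at a = 3.5: Pab(L + a)/(6LEI) = 295.5/EI
  span BC: UDL 29: wL³/(24EI) = 261/EI
  relative rotation θ_0 = (295.5 + 261)/EI = 556.5/EI
A unit hogging moment at B produces rotation L₁/(3EI) + L₂/(3EI) = 4.333/EI.
Slope continuity at B: θ_0 = M_B·4.333/EI, so M_B = 556.5/4.333 = 128.4 kip·ft (hogging).

M_B = 128.4 kip·ft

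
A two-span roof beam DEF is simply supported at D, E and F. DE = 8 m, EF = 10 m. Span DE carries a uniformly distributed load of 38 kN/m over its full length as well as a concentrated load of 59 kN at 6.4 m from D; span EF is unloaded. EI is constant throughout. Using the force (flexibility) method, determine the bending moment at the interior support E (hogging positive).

M_E = 165.3 kN·m

Release continuity at E by inserting a hinge; the redundant is the internal moment M_E. The primary structure is two simply-supported spans DE and EF.
End slopes at the hinge E, treating each span as simply supported:
  span DE: UDL 38: wL³/(24EI) = 810.7/EI
  span DE: point load 59 at a = 6.4: Pab(L + a)/(6LEI) = 181.2/EI
  relative rotation θ_0 = (991.9 + 0)/EI = 991.9/EI
A unit hogging moment at E produces rotation L₁/(3EI) + L₂/(3EI) = 6/EI.
Compatibility: M_E·(L₁+L₂)/(3EI) = θ_0, giving M_E = 165.3 kN·m (hogging).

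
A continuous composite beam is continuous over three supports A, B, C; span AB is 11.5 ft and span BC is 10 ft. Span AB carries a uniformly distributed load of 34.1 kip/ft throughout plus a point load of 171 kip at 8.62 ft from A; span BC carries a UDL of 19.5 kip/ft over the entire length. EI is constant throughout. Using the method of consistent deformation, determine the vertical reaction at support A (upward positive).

Take M_B as the redundant. Released structure: two simple spans AB and BC with a hinge at B.
End slopes at the hinge B, treating each span as simply supported:
  span AB: UDL 34.1: wL³/(24EI) = 2161/EI
  span AB: point load 171 at a = 8.62: Pab(L + a)/(6LEI) = 1238/EI
  span BC: UDL 19.5: wL³/(24EI) = 812.5/EI
  relative rotation θ_0 = (3399 + 812.5)/EI = 4211/EI
A unit hogging moment at B produces rotation L₁/(3EI) + L₂/(3EI) = 7.167/EI.
Compatibility: M_B·(L₁+L₂)/(3EI) = θ_0, giving M_B = 587.6 kip·ft (hogging).
Span AB, ΣM about A with M_B applied at B: R_B^{AB}·11.5 = 3729 + 587.6, so R_B^{AB} = 375.3 kip and R_A = 563.1 − 375.3 = 187.8 kip.

R_A = 187.8 kip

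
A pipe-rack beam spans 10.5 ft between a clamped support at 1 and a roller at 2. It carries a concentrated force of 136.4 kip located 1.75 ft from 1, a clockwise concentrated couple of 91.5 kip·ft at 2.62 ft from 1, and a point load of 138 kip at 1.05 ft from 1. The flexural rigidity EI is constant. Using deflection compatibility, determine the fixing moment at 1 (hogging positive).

M_1 = 337.8 kip·ft

Take the reaction at 2 as the redundant and release it; the primary structure is a cantilever fixed at 1.
Free-end deflection of the primary structure under the applied loading (downward +):
  point load 136.4 at a = 1.75: Pa²(3L − a)/(6EI) = 2071/EI
  clockwise couple 91.5 at a = 2.62: M₀a(2L − a)/(2EI) = 2203/EI
  point load 138 at a = 1.05: Pa²(3L − a)/(6EI) = 772.1/EI
  δ_0 = 5046/EI
Flexibility coefficient — unit upward force at 2: δ_{22} = L³/(3EI) = 385.9/EI.
The prop prevents deflection at 2: R_2 = δ_0/δ_{22} = 5046/385.9 = 13.08 kip.
Moment equilibrium about 1: M_1 = Σ(load moments about 1) − R_2·L = 475.1 − 13.08×10.5 = 337.8 kip·ft.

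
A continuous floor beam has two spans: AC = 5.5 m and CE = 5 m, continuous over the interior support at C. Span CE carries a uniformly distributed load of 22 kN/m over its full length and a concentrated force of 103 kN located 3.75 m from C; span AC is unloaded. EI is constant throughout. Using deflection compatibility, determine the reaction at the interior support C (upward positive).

Insert a hinge at C; M_C is the redundant, and each span becomes simply supported.
Rotations at C on the released spans (each span's end-slope, ×1/EI):
  span CE: UDL 22: wL³/(24EI) = 114.6/EI
  span CE: point load 103 at a = 3.75: Pab(L + b)/(6LEI) = 100.6/EI
  relative rotation θ_0 = (0 + 215.2)/EI = 215.2/EI
A unit hogging moment at C produces rotation L₁/(3EI) + L₂/(3EI) = 3.5/EI.
Compatibility: M_C·(L₁+L₂)/(3EI) = θ_0, giving M_C = 61.48 kN·m (hogging).
Span AC, ΣM about A with M_C applied at C: R_C^{AC}·5.5 = 0 + 61.48, so R_C^{AC} = 11.18 kN and R_A = 0 − 11.18 = -11.18 kN.
Span CE, ΣM about E: R_C^{CE}·5 = 403.8 + 61.48, so R_C^{CE} = 93.05 kN and R_E = 213 − 93.05 = 120 kN.
R_C = 11.18 + 93.05 = 104.2 kN.

R_C = 104.2 kN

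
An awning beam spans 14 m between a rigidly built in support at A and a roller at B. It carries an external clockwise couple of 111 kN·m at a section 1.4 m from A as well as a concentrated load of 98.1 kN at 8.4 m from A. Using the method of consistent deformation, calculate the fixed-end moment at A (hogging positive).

M_A = 310.1 kN·m

Choose R_B as the redundant. The primary structure is the cantilever fixed at A.
Downward deflection at the released point B due to the loads:
  clockwise couple 111 at a = 1.4: M₀a(2L − a)/(2EI) = 2067/EI
  point load 98.1 at a = 8.4: Pa²(3L − a)/(6EI) = 38763/EI
  δ_0 = 40830/EI
Flexibility coefficient — unit upward force at B: δ_{BB} = L³/(3EI) = 914.7/EI.
The prop prevents deflection at B: R_B = δ_0/δ_{BB} = 40830/914.7 = 44.64 kN.
Moment equilibrium about A: M_A = Σ(load moments about A) − R_B·L = 935 − 44.64×14 = 310.1 kN·m.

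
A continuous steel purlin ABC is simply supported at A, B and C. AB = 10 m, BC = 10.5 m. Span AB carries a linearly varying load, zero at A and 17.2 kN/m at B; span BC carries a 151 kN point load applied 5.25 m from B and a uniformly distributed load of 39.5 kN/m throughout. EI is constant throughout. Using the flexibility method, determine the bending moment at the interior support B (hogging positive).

Release continuity at B by inserting a hinge; the redundant is the internal moment M_B. The primary structure is two simply-supported spans AB and BC.
Discontinuity in slope at B on the released structure — sum the simple-span end rotations:
  span AB: triangular load, peak 17.2: w₀L³/(45EI) = 382.2/EI
  span BC: point load 151 at a = 5.25: Pab(L + b)/(6LEI) = 1040/EI
  span BC: UDL 39.5: wL³/(24EI) = 1905/EI
  relative rotation θ_0 = (382.2 + 2946)/EI = 3328/EI
A unit hogging moment at B produces rotation L₁/(3EI) + L₂/(3EI) = 6.833/EI.
Compatibility: M_B·(L₁+L₂)/(3EI) = θ_0, giving M_B = 487 kN·m (hogging).

M_B = 487 kN·m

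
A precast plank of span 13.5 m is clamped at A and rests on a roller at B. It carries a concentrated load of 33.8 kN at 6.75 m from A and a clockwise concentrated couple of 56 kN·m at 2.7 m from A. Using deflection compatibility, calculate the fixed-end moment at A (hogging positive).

M_A = 111.3 kN·m

Take the reaction at B as the redundant and release it; the primary structure is a cantilever fixed at A.
Free-end deflection of the primary structure under the applied loading (downward +):
  point load 33.8 at a = 6.75: Pa²(3L − a)/(6EI) = 8663/EI
  clockwise couple 56 at a = 2.7: M₀a(2L − a)/(2EI) = 1837/EI
  δ_0 = 10500/EI
Flexibility coefficient — unit upward force at B: δ_{BB} = L³/(3EI) = 820.1/EI.
Compatibility at B: δ_0 − R_B·δ_{BB} = 0, so R_B = 10500/820.1 = 12.8 kN.
Moment equilibrium about A: M_A = Σ(load moments about A) − R_B·L = 284.1 − 12.8×13.5 = 111.3 kN·m.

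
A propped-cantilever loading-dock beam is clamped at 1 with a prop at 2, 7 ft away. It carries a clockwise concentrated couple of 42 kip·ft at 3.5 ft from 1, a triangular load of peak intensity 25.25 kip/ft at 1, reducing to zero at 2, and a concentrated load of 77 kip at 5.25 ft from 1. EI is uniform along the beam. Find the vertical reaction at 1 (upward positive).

R_1 = 92.22 kip

Release the roller at 2. Primary structure: cantilever fixed at 1.
Deflection at 2 on the released cantilever, summing each load's contribution:
  clockwise couple 42 at a = 3.5: M₀a(2L − a)/(2EI) = 771.8/EI
  triangular load, peak 25.25 at the fixed end: w₀L⁴/(30EI) = 2021/EI
  point load 77 at a = 5.25: Pa²(3L − a)/(6EI) = 5571/EI
  δ_0 = 8364/EI
Flexibility coefficient — unit upward force at 2: δ_{22} = L³/(3EI) = 114.3/EI.
The prop prevents deflection at 2: R_2 = δ_0/δ_{22} = 8364/114.3 = 73.15 kip.
Vertical equilibrium: R_1 = ΣP − R_2 = 165.4 − 73.15 = 92.22 kip.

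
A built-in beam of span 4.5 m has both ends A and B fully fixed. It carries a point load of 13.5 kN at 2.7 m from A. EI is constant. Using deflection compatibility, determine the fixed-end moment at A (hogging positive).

M_A = 5.832 kN·m

Take the two fixed-end moments M_A, M_B as redundants; the released structure is the simple span AB.
On the primary (simply-supported) span, the end slopes from the loading are:
  at A: point load 13.5 at a = 2.7: Pab(L + b)/(6LEI) = 15.31/EI
  at B: point load 13.5 at a = 2.7: Pab(L + a)/(6LEI) = 17.5/EI
  θ_A0 = 15.31/EI,  θ_B0 = 17.5/EI
Flexibility coefficients: a unit moment at one end gives L/(3EI) there and L/(6EI) at the far end, so f₁₁ = f₂₂ = 1.5/EI and f₁₂ = f₂₁ = 0.75/EI.
Compatibility — zero rotation at each built-in end:
  1.5 M_A + 0.75 M_B = 15.31
  0.75 M_A + 1.5 M_B = 17.5
Solving the pair gives M_A = 5.832 kN·m and M_B = 8.748 kN·m (hogging).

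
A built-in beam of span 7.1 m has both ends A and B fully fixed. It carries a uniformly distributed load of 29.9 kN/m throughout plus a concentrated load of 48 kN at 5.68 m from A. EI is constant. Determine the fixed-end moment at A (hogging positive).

M_A = 136.5 kN·m

Take the two fixed-end moments M_A, M_B as redundants; the released structure is the simple span AB.
Simple-span end rotations at A and B under the given loads:
  at A: UDL 29.9: wL³/(24EI) = 445.9/EI
  at B: UDL 29.9: wL³/(24EI) = 445.9/EI
  at A: point load 48 at a = 5.68: Pab(L + b)/(6LEI) = 77.43/EI
  at B: point load 48 at a = 5.68: Pab(L + a)/(6LEI) = 116.1/EI
  θ_A0 = 523.3/EI,  θ_B0 = 562/EI
Flexibility coefficients: a unit moment at one end gives L/(3EI) there and L/(6EI) at the far end, so f₁₁ = f₂₂ = 2.367/EI and f₁₂ = f₂₁ = 1.183/EI.
Compatibility — zero rotation at each built-in end:
  2.367 M_A + 1.183 M_B = 523.3
  1.183 M_A + 2.367 M_B = 562
Solving the pair gives M_A = 136.5 kN·m and M_B = 169.2 kN·m (hogging).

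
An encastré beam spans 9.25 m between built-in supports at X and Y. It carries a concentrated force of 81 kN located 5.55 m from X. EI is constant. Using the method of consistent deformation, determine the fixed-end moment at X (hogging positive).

Take the two fixed-end moments M_X, M_Y as redundants; the released structure is the simple span XY.
Simple-span end rotations at X and Y under the given loads:
  at X: point load 81 at a = 5.55: Pab(L + b)/(6LEI) = 388.1/EI
  at Y: point load 81 at a = 5.55: Pab(L + a)/(6LEI) = 443.6/EI
  θ_X0 = 388.1/EI,  θ_Y0 = 443.6/EI
Flexibility coefficients: a unit moment at one end gives L/(3EI) there and L/(6EI) at the far end, so f₁₁ = f₂₂ = 3.083/EI and f₁₂ = f₂₁ = 1.542/EI.
Compatibility — zero rotation at each built-in end:
  3.083 M_X + 1.542 M_Y = 388.1
  1.542 M_X + 3.083 M_Y = 443.6
Solving the pair gives M_X = 71.93 kN·m and M_Y = 107.9 kN·m (hogging).

M_X = 71.93 kN·m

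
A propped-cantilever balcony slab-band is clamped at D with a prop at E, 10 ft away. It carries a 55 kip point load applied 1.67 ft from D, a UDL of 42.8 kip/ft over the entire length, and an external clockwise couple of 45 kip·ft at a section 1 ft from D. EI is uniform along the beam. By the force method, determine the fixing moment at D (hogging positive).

Take the reaction at E as the redundant and release it; the primary structure is a cantilever fixed at D.
Primary-structure tip deflection at E by superposition:
  point load 55 at a = 1.67: Pa²(3L − a)/(6EI) = 724.3/EI
  UDL 42.8: wL⁴/(8EI) = 53500/EI
  clockwise couple 45 at a = 1: M₀a(2L − a)/(2EI) = 427.5/EI
  δ_0 = 54652/EI
Tip deflection under a unit load at E: L³/(3EI) = 333.3/EI.
The prop prevents deflection at E: R_E = δ_0/δ_{EE} = 54652/333.3 = 164 kip.
Moment equilibrium about D: M_D = Σ(load moments about D) − R_E·L = 2277 − 164×10 = 637.3 kip·ft.

M_D = 637.3 kip·ft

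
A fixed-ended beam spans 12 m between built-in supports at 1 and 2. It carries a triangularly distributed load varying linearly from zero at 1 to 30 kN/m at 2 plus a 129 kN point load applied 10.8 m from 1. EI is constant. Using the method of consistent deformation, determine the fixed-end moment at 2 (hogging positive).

Take the two fixed-end moments M_1, M_2 as redundants; the released structure is the simple span 12.
Simple-span end rotations at 1 and 2 under the given loads:
  at 1: triangular load, peak 30: 7w₀L³/(360EI) = 1008/EI
  at 2: triangular load, peak 30: w₀L³/(45EI) = 1152/EI
  at 1: point load 129 at a = 10.8: Pab(L + b)/(6LEI) = 306.5/EI
  at 2: point load 129 at a = 10.8: Pab(L + a)/(6LEI) = 529.4/EI
  θ_10 = 1315/EI,  θ_20 = 1681/EI
Flexibility coefficients: a unit moment at one end gives L/(3EI) there and L/(6EI) at the far end, so f₁₁ = f₂₂ = 4/EI and f₁₂ = f₂₁ = 2/EI.
Compatibility — zero rotation at each built-in end:
  4 M_1 + 2 M_2 = 1315
  2 M_1 + 4 M_2 = 1681
Solving the pair gives M_1 = 157.9 kN·m and M_2 = 341.4 kN·m (hogging).

M_2 = 341.4 kN·m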